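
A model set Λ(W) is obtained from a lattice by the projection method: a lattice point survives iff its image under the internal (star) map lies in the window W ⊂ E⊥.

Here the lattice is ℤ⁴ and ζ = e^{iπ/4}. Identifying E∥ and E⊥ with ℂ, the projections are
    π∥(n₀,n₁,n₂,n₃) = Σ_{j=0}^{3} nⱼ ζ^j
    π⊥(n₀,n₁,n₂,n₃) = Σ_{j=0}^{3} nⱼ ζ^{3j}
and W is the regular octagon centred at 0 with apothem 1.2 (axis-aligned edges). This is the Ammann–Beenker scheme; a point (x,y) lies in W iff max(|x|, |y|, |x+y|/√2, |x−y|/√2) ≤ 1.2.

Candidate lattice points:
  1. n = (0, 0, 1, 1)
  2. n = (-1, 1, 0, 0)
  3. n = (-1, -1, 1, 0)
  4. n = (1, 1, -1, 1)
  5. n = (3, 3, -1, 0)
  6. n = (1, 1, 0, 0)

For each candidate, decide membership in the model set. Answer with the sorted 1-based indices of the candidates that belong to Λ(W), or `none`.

With ζ = e^{iπ/4} the internal vectors are ζ^0,ζ^3,ζ^6,ζ^9.
candidate 1: n = (0, 0, 1, 1) → π⊥ ≈ (+0.707107, -0.292893); max(|x|,|y|,|x±y|/√2) = 0.707107 ≤ 1.2 ⇒ ∈ W
candidate 2: n = (-1, 1, 0, 0) → π⊥ ≈ (-1.707107, +0.707107); max(|x|,|y|,|x±y|/√2) = 1.707107 > 1.2 ⇒ ∉ W
candidate 3: n = (-1, -1, 1, 0) → π⊥ ≈ (-0.292893, -1.707107); max(|x|,|y|,|x±y|/√2) = 1.707107 > 1.2 ⇒ ∉ W
candidate 4: n = (1, 1, -1, 1) → π⊥ ≈ (+1.000000, +2.414214); max(|x|,|y|,|x±y|/√2) = 2.414214 > 1.2 ⇒ ∉ W
candidate 5: n = (3, 3, -1, 0) → π⊥ ≈ (+0.878680, +3.121320); max(|x|,|y|,|x±y|/√2) = 3.121320 > 1.2 ⇒ ∉ W
candidate 6: n = (1, 1, 0, 0) → π⊥ ≈ (+0.292893, +0.707107); max(|x|,|y|,|x±y|/√2) = 0.707107 ≤ 1.2 ⇒ ∈ W

1, 6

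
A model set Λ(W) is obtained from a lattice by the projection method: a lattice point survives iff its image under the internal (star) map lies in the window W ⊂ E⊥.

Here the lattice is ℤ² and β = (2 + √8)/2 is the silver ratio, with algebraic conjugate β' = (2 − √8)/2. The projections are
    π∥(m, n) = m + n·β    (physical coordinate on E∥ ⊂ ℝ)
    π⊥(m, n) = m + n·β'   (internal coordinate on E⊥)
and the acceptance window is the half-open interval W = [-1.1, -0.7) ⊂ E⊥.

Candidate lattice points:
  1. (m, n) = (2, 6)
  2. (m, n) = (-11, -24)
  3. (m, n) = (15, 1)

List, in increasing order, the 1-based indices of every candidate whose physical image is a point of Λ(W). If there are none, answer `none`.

Compute β' = (2−√8)/2 = -0.414214, so π⊥(m,n) = m -0.414214·n.
[1] lift (2,6): star map gives -0.485281; window check -1.1 ≤ -0.485281 < -0.7 is false → out
[2] lift (-11,-24): star map gives -1.058875; window check -1.1 ≤ -1.058875 < -0.7 is true → IN Λ
[3] lift (15,1): star map gives 14.585786; window check -1.1 ≤ 14.585786 < -0.7 is false → out

2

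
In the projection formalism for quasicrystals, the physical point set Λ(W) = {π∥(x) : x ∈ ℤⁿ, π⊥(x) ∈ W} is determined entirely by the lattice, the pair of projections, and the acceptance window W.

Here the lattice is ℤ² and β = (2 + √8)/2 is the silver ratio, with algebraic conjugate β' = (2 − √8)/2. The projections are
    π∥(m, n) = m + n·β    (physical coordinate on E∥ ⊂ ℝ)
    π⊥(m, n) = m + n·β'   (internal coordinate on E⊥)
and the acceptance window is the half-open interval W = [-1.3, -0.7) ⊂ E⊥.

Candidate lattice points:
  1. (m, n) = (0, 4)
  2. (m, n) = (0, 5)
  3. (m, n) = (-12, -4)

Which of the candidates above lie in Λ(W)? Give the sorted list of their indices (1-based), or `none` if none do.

none

Compute β' = (2−√8)/2 = -0.4142, so π⊥(m,n) = m -0.4142·n.
[1] lift (0,4): star map gives -1.6569; window check -1.3 ≤ -1.6569 < -0.7 is false → out
[2] lift (0,5): star map gives -2.0711; window check -1.3 ≤ -2.0711 < -0.7 is false → out
[3] lift (-12,-4): star map gives -10.3431; window check -1.3 ≤ -10.3431 < -0.7 is false → out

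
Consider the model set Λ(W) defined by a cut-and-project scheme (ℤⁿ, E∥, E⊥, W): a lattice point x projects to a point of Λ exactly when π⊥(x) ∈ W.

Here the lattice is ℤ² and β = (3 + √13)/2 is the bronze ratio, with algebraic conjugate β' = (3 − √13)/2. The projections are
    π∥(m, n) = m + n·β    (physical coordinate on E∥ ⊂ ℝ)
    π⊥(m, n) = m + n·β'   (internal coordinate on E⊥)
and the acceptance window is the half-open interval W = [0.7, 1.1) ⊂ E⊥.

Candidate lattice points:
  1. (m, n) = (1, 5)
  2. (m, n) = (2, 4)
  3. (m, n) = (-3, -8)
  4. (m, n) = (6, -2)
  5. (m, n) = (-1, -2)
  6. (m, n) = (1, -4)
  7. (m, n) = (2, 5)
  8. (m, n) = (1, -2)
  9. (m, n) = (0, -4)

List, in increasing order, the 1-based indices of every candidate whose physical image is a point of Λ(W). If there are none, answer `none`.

2

β' = (3−√13)/2 ≈ -0.30278.
candidate 1: (m,n)=(1,5) → π∥ = 1+5·β ≈ 17.51388, π⊥ = 1+5·β' ≈ -0.51388 ∉ [0.7, 1.1) ⇒ out
candidate 2: (m,n)=(2,4) → π∥ = 2+4·β ≈ 15.21110, π⊥ = 2+4·β' ≈ 0.78890 ∈ [0.7, 1.1) ⇒ IN Λ
candidate 3: (m,n)=(-3,-8) → π∥ = -3-8·β ≈ -29.42221, π⊥ = -3-8·β' ≈ -0.57779 ∉ [0.7, 1.1) ⇒ out
candidate 4: (m,n)=(6,-2) → π∥ = 6-2·β ≈ -0.60555, π⊥ = 6-2·β' ≈ 6.60555 ∉ [0.7, 1.1) ⇒ out
candidate 5: (m,n)=(-1,-2) → π∥ = -1-2·β ≈ -7.60555, π⊥ = -1-2·β' ≈ -0.39445 ∉ [0.7, 1.1) ⇒ out
candidate 6: (m,n)=(1,-4) → π∥ = 1-4·β ≈ -12.21110, π⊥ = 1-4·β' ≈ 2.21110 ∉ [0.7, 1.1) ⇒ out
candidate 7: (m,n)=(2,5) → π∥ = 2+5·β ≈ 18.51388, π⊥ = 2+5·β' ≈ 0.48612 ∉ [0.7, 1.1) ⇒ out
candidate 8: (m,n)=(1,-2) → π∥ = 1-2·β ≈ -5.60555, π⊥ = 1-2·β' ≈ 1.60555 ∉ [0.7, 1.1) ⇒ out
candidate 9: (m,n)=(0,-4) → π∥ = 0-4·β ≈ -13.21110, π⊥ = 0-4·β' ≈ 1.21110 ∉ [0.7, 1.1) ⇒ out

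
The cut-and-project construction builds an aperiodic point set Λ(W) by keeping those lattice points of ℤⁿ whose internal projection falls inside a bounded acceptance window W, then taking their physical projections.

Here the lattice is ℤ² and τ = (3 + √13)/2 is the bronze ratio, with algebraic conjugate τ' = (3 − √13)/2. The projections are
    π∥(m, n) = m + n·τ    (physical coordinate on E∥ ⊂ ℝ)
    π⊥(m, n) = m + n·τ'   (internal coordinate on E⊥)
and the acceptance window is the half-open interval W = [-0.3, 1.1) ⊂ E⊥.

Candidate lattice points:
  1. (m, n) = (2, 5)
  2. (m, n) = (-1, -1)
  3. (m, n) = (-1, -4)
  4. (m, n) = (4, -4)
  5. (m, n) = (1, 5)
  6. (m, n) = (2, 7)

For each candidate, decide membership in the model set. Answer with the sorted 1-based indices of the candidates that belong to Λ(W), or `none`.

Compute τ' = (3−√13)/2 = -0.30278, so π⊥(m,n) = m -0.30278·n.
#1 (2,5): internal coord 2 + (5)·τ' = +0.48612; +0.48612 ∈ [-0.3, 1.1) → IN Λ
#2 (-1,-1): internal coord -1 + (-1)·τ' = -0.69722; -0.69722 ∉ [-0.3, 1.1) → out
#3 (-1,-4): internal coord -1 + (-4)·τ' = +0.21110; +0.21110 ∈ [-0.3, 1.1) → IN Λ
#4 (4,-4): internal coord 4 + (-4)·τ' = +5.21110; +5.21110 ∉ [-0.3, 1.1) → out
#5 (1,5): internal coord 1 + (5)·τ' = -0.51388; -0.51388 ∉ [-0.3, 1.1) → out
#6 (2,7): internal coord 2 + (7)·τ' = -0.11943; -0.11943 ∈ [-0.3, 1.1) → IN Λ

1, 3, 6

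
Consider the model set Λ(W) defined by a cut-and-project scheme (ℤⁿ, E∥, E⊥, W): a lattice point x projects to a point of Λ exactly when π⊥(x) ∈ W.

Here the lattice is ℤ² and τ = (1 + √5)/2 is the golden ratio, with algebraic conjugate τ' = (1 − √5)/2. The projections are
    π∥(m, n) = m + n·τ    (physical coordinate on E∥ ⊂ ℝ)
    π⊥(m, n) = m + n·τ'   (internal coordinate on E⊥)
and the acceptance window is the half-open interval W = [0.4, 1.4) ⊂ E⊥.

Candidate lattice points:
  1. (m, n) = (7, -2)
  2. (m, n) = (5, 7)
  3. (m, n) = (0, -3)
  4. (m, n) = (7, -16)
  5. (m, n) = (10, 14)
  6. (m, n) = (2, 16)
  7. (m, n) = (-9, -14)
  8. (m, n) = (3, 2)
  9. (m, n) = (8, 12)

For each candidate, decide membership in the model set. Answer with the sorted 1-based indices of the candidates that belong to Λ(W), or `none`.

τ' = (1−√5)/2 ≈ -0.6180.
#1 (7,-2): internal coord 7 + (-2)·τ' = +8.2361; +8.2361 ∉ [0.4, 1.4) → out
#2 (5,7): internal coord 5 + (7)·τ' = +0.6738; +0.6738 ∈ [0.4, 1.4) → IN Λ
#3 (0,-3): internal coord 0 + (-3)·τ' = +1.8541; +1.8541 ∉ [0.4, 1.4) → out
#4 (7,-16): internal coord 7 + (-16)·τ' = +16.8885; +16.8885 ∉ [0.4, 1.4) → out
#5 (10,14): internal coord 10 + (14)·τ' = +1.3475; +1.3475 ∈ [0.4, 1.4) → IN Λ
#6 (2,16): internal coord 2 + (16)·τ' = -7.8885; -7.8885 ∉ [0.4, 1.4) → out
#7 (-9,-14): internal coord -9 + (-14)·τ' = -0.3475; -0.3475 ∉ [0.4, 1.4) → out
#8 (3,2): internal coord 3 + (2)·τ' = +1.7639; +1.7639 ∉ [0.4, 1.4) → out
#9 (8,12): internal coord 8 + (12)·τ' = +0.5836; +0.5836 ∈ [0.4, 1.4) → IN Λ

2, 5, 9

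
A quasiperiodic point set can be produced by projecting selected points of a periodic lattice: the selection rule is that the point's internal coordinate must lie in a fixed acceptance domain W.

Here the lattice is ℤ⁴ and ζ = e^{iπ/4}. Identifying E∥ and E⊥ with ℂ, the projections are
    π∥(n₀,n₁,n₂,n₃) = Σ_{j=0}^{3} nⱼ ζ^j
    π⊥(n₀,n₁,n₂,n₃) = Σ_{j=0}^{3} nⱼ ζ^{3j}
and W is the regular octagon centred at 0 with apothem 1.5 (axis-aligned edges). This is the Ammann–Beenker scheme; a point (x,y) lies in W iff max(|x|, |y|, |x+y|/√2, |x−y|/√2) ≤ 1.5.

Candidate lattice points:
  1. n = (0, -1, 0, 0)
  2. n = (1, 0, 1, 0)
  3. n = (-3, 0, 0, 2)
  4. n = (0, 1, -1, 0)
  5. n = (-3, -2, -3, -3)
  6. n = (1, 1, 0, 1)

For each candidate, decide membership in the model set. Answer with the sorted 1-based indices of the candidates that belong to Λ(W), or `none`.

Internal map: ζ^{3j} for j=0..3 gives (1,0), (−√2/2,√2/2), (0,−1), (√2/2,√2/2).
#1 (0, -1, 0, 0): internal (0.70711, -0.70711); octagon support 1.00000 vs apothem 1.5 → ∈ W
#2 (1, 0, 1, 0): internal (1.00000, -1.00000); octagon support 1.41421 vs apothem 1.5 → ∈ W
#3 (-3, 0, 0, 2): internal (-1.58579, 1.41421); octagon support 2.12132 vs apothem 1.5 → ∉ W
#4 (0, 1, -1, 0): internal (-0.70711, 1.70711); octagon support 1.70711 vs apothem 1.5 → ∉ W
#5 (-3, -2, -3, -3): internal (-3.70711, -0.53553); octagon support 3.70711 vs apothem 1.5 → ∉ W
#6 (1, 1, 0, 1): internal (1.00000, 1.41421); octagon support 1.70711 vs apothem 1.5 → ∉ W

1, 2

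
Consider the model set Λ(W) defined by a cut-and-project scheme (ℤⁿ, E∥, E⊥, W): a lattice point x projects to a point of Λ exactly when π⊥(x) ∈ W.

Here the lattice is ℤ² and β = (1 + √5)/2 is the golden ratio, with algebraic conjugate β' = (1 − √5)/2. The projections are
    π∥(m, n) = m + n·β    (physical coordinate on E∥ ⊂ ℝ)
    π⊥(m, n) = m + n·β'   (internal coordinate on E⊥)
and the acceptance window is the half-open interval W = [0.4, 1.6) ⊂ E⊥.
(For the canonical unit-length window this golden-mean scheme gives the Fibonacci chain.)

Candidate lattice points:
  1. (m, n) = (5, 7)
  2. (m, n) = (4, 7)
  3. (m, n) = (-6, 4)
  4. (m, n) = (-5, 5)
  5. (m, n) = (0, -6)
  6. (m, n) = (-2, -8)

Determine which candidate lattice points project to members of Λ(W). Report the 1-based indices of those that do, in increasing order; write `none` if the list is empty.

β' = (1−√5)/2 ≈ -0.6180.
#1 (5,7): internal coord 5 + (7)·β' = +0.6738; +0.6738 ∈ [0.4, 1.6) → IN Λ
#2 (4,7): internal coord 4 + (7)·β' = -0.3262; -0.3262 ∉ [0.4, 1.6) → out
#3 (-6,4): internal coord -6 + (4)·β' = -8.4721; -8.4721 ∉ [0.4, 1.6) → out
#4 (-5,5): internal coord -5 + (5)·β' = -8.0902; -8.0902 ∉ [0.4, 1.6) → out
#5 (0,-6): internal coord 0 + (-6)·β' = +3.7082; +3.7082 ∉ [0.4, 1.6) → out
#6 (-2,-8): internal coord -2 + (-8)·β' = +2.9443; +2.9443 ∉ [0.4, 1.6) → out

1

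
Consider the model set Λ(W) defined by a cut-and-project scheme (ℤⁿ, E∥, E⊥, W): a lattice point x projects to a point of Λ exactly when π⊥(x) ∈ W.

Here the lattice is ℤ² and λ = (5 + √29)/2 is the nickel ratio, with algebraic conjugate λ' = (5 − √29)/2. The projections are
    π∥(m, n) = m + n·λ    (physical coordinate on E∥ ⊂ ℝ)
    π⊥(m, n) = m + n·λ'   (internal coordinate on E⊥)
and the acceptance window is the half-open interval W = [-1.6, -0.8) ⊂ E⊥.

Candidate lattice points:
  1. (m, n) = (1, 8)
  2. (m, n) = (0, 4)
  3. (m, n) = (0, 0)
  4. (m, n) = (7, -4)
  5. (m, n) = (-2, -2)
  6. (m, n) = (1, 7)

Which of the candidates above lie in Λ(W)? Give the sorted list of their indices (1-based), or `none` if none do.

none

Numerically λ ≈ 5.19258 and λ' = −1/λ ≈ -0.19258.
#1 (1,8): internal coord 1 + (8)·λ' = -0.54066; -0.54066 ∉ [-1.6, -0.8) → out
#2 (0,4): internal coord 0 + (4)·λ' = -0.77033; -0.77033 ∉ [-1.6, -0.8) → out
#3 (0,0): internal coord 0 + (0)·λ' = +0.00000; +0.00000 ∉ [-1.6, -0.8) → out
#4 (7,-4): internal coord 7 + (-4)·λ' = +7.77033; +7.77033 ∉ [-1.6, -0.8) → out
#5 (-2,-2): internal coord -2 + (-2)·λ' = -1.61484; -1.61484 ∉ [-1.6, -0.8) → out
#6 (1,7): internal coord 1 + (7)·λ' = -0.34808; -0.34808 ∉ [-1.6, -0.8) → out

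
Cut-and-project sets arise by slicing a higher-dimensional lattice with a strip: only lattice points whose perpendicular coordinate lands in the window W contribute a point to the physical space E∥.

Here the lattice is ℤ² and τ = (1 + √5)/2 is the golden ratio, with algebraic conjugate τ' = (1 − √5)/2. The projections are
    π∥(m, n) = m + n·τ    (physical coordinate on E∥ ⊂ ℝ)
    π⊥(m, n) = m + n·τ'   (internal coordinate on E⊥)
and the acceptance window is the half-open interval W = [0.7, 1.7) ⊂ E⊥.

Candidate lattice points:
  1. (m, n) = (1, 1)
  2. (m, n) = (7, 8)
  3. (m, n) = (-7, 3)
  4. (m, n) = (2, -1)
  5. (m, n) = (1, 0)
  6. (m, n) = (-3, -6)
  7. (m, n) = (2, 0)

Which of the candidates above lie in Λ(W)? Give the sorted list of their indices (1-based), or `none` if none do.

τ' = (1−√5)/2 ≈ -0.61803.
candidate 1: (m,n)=(1,1) → π∥ = 1+1·τ ≈ 2.61803, π⊥ = 1+1·τ' ≈ 0.38197 ∉ [0.7, 1.7) ⇒ out
candidate 2: (m,n)=(7,8) → π∥ = 7+8·τ ≈ 19.94427, π⊥ = 7+8·τ' ≈ 2.05573 ∉ [0.7, 1.7) ⇒ out
candidate 3: (m,n)=(-7,3) → π∥ = -7+3·τ ≈ -2.14590, π⊥ = -7+3·τ' ≈ -8.85410 ∉ [0.7, 1.7) ⇒ out
candidate 4: (m,n)=(2,-1) → π∥ = 2-1·τ ≈ 0.38197, π⊥ = 2-1·τ' ≈ 2.61803 ∉ [0.7, 1.7) ⇒ out
candidate 5: (m,n)=(1,0) → π∥ = 1+0·τ ≈ 1.00000, π⊥ = 1+0·τ' ≈ 1.00000 ∈ [0.7, 1.7) ⇒ IN Λ
candidate 6: (m,n)=(-3,-6) → π∥ = -3-6·τ ≈ -12.70820, π⊥ = -3-6·τ' ≈ 0.70820 ∈ [0.7, 1.7) ⇒ IN Λ
candidate 7: (m,n)=(2,0) → π∥ = 2+0·τ ≈ 2.00000, π⊥ = 2+0·τ' ≈ 2.00000 ∉ [0.7, 1.7) ⇒ out

5, 6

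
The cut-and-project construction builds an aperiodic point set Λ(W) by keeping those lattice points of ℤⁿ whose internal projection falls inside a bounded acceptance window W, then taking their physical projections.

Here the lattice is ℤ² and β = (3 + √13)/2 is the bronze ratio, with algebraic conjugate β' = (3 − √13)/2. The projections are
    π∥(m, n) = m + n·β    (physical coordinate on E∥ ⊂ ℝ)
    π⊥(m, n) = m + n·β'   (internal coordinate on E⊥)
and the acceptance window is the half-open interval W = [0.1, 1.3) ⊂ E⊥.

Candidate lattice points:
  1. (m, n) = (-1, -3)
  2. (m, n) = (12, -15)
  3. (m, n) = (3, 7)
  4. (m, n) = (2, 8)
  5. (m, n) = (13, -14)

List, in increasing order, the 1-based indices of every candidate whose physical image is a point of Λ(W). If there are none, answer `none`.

Numerically β ≈ 3.3028 and β' = −1/β ≈ -0.3028.
#1 (-1,-3): internal coord -1 + (-3)·β' = -0.0917; -0.0917 ∉ [0.1, 1.3) → out
#2 (12,-15): internal coord 12 + (-15)·β' = +16.5416; +16.5416 ∉ [0.1, 1.3) → out
#3 (3,7): internal coord 3 + (7)·β' = +0.8806; +0.8806 ∈ [0.1, 1.3) → IN Λ
#4 (2,8): internal coord 2 + (8)·β' = -0.4222; -0.4222 ∉ [0.1, 1.3) → out
#5 (13,-14): internal coord 13 + (-14)·β' = +17.2389; +17.2389 ∉ [0.1, 1.3) → out

3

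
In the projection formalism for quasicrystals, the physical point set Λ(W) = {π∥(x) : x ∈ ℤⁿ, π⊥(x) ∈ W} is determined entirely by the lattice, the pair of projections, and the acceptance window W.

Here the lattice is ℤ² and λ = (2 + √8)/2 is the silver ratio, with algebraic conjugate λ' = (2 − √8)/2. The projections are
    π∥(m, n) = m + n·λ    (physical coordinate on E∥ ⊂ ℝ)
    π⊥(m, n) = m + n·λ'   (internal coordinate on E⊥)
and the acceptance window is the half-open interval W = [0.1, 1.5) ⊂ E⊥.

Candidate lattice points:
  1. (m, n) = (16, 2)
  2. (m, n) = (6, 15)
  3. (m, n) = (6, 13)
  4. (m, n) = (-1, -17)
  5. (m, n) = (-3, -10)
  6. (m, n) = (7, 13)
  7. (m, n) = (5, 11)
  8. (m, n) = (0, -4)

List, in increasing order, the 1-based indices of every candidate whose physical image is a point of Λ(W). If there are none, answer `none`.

3, 5, 7

Numerically λ ≈ 2.41421 and λ' = −1/λ ≈ -0.41421.
#1 (16,2): internal coord 16 + (2)·λ' = +15.17157; +15.17157 ∉ [0.1, 1.5) → out
#2 (6,15): internal coord 6 + (15)·λ' = -0.21320; -0.21320 ∉ [0.1, 1.5) → out
#3 (6,13): internal coord 6 + (13)·λ' = +0.61522; +0.61522 ∈ [0.1, 1.5) → IN Λ
#4 (-1,-17): internal coord -1 + (-17)·λ' = +6.04163; +6.04163 ∉ [0.1, 1.5) → out
#5 (-3,-10): internal coord -3 + (-10)·λ' = +1.14214; +1.14214 ∈ [0.1, 1.5) → IN Λ
#6 (7,13): internal coord 7 + (13)·λ' = +1.61522; +1.61522 ∉ [0.1, 1.5) → out
#7 (5,11): internal coord 5 + (11)·λ' = +0.44365; +0.44365 ∈ [0.1, 1.5) → IN Λ
#8 (0,-4): internal coord 0 + (-4)·λ' = +1.65685; +1.65685 ∉ [0.1, 1.5) → out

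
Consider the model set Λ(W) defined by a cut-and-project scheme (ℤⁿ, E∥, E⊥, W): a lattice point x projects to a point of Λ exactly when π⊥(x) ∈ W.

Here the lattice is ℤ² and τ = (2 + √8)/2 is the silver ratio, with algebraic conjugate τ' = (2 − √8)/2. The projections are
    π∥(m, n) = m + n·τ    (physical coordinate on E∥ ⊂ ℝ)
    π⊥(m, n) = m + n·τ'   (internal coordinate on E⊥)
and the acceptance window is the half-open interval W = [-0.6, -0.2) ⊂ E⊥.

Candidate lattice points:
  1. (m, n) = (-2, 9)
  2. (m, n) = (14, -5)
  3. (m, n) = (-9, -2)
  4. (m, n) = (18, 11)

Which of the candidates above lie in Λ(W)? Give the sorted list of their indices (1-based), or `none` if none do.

none

τ' = (2−√8)/2 ≈ -0.41421.
[1] lift (-2,9): star map gives -5.72792; window check -0.6 ≤ -5.72792 < -0.2 is false → out
[2] lift (14,-5): star map gives 16.07107; window check -0.6 ≤ 16.07107 < -0.2 is false → out
[3] lift (-9,-2): star map gives -8.17157; window check -0.6 ≤ -8.17157 < -0.2 is false → out
[4] lift (18,11): star map gives 13.44365; window check -0.6 ≤ 13.44365 < -0.2 is false → out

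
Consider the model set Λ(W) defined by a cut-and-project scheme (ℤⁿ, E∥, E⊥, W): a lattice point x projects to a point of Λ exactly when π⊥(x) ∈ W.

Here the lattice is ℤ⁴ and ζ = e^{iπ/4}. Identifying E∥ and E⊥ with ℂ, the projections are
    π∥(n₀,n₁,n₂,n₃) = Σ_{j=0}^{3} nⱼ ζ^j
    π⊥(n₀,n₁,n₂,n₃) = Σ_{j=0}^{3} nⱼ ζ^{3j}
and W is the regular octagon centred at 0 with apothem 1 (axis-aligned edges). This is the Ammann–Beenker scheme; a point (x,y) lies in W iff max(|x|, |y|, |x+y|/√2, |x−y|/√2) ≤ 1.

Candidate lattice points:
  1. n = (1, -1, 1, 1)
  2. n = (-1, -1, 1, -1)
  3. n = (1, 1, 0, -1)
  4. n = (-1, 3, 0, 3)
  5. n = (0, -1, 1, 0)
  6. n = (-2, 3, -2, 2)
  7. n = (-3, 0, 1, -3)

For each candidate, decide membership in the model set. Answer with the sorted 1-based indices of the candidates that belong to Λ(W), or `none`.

3

With ζ = e^{iπ/4} the internal vectors are ζ^0,ζ^3,ζ^6,ζ^9.
#1 (1, -1, 1, 1): internal (2.41421, -1.00000); octagon support 2.41421 vs apothem 1 → ∉ W
#2 (-1, -1, 1, -1): internal (-1.00000, -2.41421); octagon support 2.41421 vs apothem 1 → ∉ W
#3 (1, 1, 0, -1): internal (-0.41421, 0.00000); octagon support 0.41421 vs apothem 1 → ∈ W
#4 (-1, 3, 0, 3): internal (-1.00000, 4.24264); octagon support 4.24264 vs apothem 1 → ∉ W
#5 (0, -1, 1, 0): internal (0.70711, -1.70711); octagon support 1.70711 vs apothem 1 → ∉ W
#6 (-2, 3, -2, 2): internal (-2.70711, 5.53553); octagon support 5.82843 vs apothem 1 → ∉ W
#7 (-3, 0, 1, -3): internal (-5.12132, -3.12132); octagon support 5.82843 vs apothem 1 → ∉ W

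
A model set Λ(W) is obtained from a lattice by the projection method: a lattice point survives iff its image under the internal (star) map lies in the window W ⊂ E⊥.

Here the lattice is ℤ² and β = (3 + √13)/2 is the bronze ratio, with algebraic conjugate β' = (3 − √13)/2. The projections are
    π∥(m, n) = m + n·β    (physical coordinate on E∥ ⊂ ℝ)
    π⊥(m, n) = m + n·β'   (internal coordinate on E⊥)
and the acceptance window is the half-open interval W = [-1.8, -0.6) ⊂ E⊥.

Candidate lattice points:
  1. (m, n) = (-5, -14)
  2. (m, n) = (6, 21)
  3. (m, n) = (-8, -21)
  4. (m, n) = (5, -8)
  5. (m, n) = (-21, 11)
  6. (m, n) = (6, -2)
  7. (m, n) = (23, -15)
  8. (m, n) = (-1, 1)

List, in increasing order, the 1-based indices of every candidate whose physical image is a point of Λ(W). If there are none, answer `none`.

Numerically β ≈ 3.302776 and β' = −1/β ≈ -0.302776.
[1] lift (-5,-14): star map gives -0.761141; window check -1.8 ≤ -0.761141 < -0.6 is true → IN Λ
[2] lift (6,21): star map gives -0.358288; window check -1.8 ≤ -0.358288 < -0.6 is false → out
[3] lift (-8,-21): star map gives -1.641712; window check -1.8 ≤ -1.641712 < -0.6 is true → IN Λ
[4] lift (5,-8): star map gives 7.422205; window check -1.8 ≤ 7.422205 < -0.6 is false → out
[5] lift (-21,11): star map gives -24.330532; window check -1.8 ≤ -24.330532 < -0.6 is false → out
[6] lift (6,-2): star map gives 6.605551; window check -1.8 ≤ 6.605551 < -0.6 is false → out
[7] lift (23,-15): star map gives 27.541635; window check -1.8 ≤ 27.541635 < -0.6 is false → out
[8] lift (-1,1): star map gives -1.302776; window check -1.8 ≤ -1.302776 < -0.6 is true → IN Λ

1, 3, 8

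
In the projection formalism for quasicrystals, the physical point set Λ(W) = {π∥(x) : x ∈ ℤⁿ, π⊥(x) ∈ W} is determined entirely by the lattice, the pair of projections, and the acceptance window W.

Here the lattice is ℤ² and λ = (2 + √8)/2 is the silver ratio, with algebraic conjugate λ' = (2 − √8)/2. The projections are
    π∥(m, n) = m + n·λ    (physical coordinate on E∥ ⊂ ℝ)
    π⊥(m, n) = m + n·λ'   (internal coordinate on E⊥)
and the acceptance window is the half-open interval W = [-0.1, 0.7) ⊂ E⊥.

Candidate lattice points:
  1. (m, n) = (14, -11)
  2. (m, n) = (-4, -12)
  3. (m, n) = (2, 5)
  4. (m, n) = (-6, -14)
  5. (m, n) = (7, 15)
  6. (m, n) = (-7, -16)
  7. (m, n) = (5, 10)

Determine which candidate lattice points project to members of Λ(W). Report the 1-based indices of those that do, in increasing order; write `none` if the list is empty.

3

Compute λ' = (2−√8)/2 = -0.4142, so π⊥(m,n) = m -0.4142·n.
[1] lift (14,-11): star map gives 18.5563; window check -0.1 ≤ 18.5563 < 0.7 is false → out
[2] lift (-4,-12): star map gives 0.9706; window check -0.1 ≤ 0.9706 < 0.7 is false → out
[3] lift (2,5): star map gives -0.0711; window check -0.1 ≤ -0.0711 < 0.7 is true → IN Λ
[4] lift (-6,-14): star map gives -0.2010; window check -0.1 ≤ -0.2010 < 0.7 is false → out
[5] lift (7,15): star map gives 0.7868; window check -0.1 ≤ 0.7868 < 0.7 is false → out
[6] lift (-7,-16): star map gives -0.3726; window check -0.1 ≤ -0.3726 < 0.7 is false → out
[7] lift (5,10): star map gives 0.8579; window check -0.1 ≤ 0.8579 < 0.7 is false → out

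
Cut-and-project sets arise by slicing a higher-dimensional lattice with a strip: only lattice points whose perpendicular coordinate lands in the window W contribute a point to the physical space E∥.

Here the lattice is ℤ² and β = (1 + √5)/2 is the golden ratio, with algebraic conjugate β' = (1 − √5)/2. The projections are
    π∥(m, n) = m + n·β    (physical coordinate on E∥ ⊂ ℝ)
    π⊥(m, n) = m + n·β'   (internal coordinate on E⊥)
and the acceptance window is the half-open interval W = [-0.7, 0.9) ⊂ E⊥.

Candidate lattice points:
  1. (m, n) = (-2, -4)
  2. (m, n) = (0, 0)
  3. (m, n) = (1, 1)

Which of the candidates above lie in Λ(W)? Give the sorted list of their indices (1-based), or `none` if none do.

Compute β' = (1−√5)/2 = -0.61803, so π⊥(m,n) = m -0.61803·n.
[1] lift (-2,-4): star map gives 0.47214; window check -0.7 ≤ 0.47214 < 0.9 is true → IN Λ
[2] lift (0,0): star map gives 0.00000; window check -0.7 ≤ 0.00000 < 0.9 is true → IN Λ
[3] lift (1,1): star map gives 0.38197; window check -0.7 ≤ 0.38197 < 0.9 is true → IN Λ

1, 2, 3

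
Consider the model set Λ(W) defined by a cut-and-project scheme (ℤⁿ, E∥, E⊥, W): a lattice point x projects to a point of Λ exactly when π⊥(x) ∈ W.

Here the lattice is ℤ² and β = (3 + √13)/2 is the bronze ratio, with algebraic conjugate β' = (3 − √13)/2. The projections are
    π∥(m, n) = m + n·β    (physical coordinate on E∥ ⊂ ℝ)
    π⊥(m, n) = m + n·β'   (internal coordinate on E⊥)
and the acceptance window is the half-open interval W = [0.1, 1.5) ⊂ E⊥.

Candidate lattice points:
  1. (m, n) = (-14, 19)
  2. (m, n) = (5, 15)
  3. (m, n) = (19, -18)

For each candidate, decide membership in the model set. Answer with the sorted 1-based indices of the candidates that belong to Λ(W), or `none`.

Numerically β ≈ 3.302776 and β' = −1/β ≈ -0.302776.
#1 (-14,19): internal coord -14 + (19)·β' = -19.752737; -19.752737 ∉ [0.1, 1.5) → out
#2 (5,15): internal coord 5 + (15)·β' = +0.458365; +0.458365 ∈ [0.1, 1.5) → IN Λ
#3 (19,-18): internal coord 19 + (-18)·β' = +24.449961; +24.449961 ∉ [0.1, 1.5) → out

2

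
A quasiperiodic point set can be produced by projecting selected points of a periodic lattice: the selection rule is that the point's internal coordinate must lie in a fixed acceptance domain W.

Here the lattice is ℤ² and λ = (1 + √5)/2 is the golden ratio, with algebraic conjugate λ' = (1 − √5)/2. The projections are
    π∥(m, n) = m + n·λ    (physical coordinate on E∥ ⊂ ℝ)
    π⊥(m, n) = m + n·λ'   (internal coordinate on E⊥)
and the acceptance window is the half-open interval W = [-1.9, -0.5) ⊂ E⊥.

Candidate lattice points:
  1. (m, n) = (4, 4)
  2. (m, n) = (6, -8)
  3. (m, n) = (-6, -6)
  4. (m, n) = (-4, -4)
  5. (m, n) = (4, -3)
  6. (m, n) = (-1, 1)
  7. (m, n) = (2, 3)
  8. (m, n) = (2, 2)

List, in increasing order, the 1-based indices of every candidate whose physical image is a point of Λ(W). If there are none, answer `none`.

4, 6

Numerically λ ≈ 1.61803 and λ' = −1/λ ≈ -0.61803.
candidate 1: (m,n)=(4,4) → π∥ = 4+4·λ ≈ 10.47214, π⊥ = 4+4·λ' ≈ 1.52786 ∉ [-1.9, -0.5) ⇒ out
candidate 2: (m,n)=(6,-8) → π∥ = 6-8·λ ≈ -6.94427, π⊥ = 6-8·λ' ≈ 10.94427 ∉ [-1.9, -0.5) ⇒ out
candidate 3: (m,n)=(-6,-6) → π∥ = -6-6·λ ≈ -15.70820, π⊥ = -6-6·λ' ≈ -2.29180 ∉ [-1.9, -0.5) ⇒ out
candidate 4: (m,n)=(-4,-4) → π∥ = -4-4·λ ≈ -10.47214, π⊥ = -4-4·λ' ≈ -1.52786 ∈ [-1.9, -0.5) ⇒ IN Λ
candidate 5: (m,n)=(4,-3) → π∥ = 4-3·λ ≈ -0.85410, π⊥ = 4-3·λ' ≈ 5.85410 ∉ [-1.9, -0.5) ⇒ out
candidate 6: (m,n)=(-1,1) → π∥ = -1+1·λ ≈ 0.61803, π⊥ = -1+1·λ' ≈ -1.61803 ∈ [-1.9, -0.5) ⇒ IN Λ
candidate 7: (m,n)=(2,3) → π∥ = 2+3·λ ≈ 6.85410, π⊥ = 2+3·λ' ≈ 0.14590 ∉ [-1.9, -0.5) ⇒ out
candidate 8: (m,n)=(2,2) → π∥ = 2+2·λ ≈ 5.23607, π⊥ = 2+2·λ' ≈ 0.76393 ∉ [-1.9, -0.5) ⇒ out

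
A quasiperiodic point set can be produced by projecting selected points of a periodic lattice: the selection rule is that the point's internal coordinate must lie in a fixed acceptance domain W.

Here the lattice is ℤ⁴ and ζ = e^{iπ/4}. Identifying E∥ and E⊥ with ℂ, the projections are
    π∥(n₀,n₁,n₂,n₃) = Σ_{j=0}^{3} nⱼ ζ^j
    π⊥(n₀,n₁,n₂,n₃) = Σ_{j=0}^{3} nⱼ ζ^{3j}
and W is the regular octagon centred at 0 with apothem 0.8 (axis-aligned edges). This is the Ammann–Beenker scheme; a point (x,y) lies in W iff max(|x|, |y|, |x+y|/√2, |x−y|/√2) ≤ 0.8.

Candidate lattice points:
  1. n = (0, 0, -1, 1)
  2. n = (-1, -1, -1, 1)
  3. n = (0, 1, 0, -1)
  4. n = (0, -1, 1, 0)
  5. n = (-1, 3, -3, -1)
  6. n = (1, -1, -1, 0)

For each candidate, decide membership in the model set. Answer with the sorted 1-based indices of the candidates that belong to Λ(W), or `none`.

none

With ζ = e^{iπ/4} the internal vectors are ζ^0,ζ^3,ζ^6,ζ^9.
candidate 1: n = (0, 0, -1, 1) → π⊥ ≈ (+0.7071, +1.7071); max(|x|,|y|,|x±y|/√2) = 1.7071 > 0.8 ⇒ ∉ W
candidate 2: n = (-1, -1, -1, 1) → π⊥ ≈ (+0.4142, +1.0000); max(|x|,|y|,|x±y|/√2) = 1.0000 > 0.8 ⇒ ∉ W
candidate 3: n = (0, 1, 0, -1) → π⊥ ≈ (-1.4142, +0.0000); max(|x|,|y|,|x±y|/√2) = 1.4142 > 0.8 ⇒ ∉ W
candidate 4: n = (0, -1, 1, 0) → π⊥ ≈ (+0.7071, -1.7071); max(|x|,|y|,|x±y|/√2) = 1.7071 > 0.8 ⇒ ∉ W
candidate 5: n = (-1, 3, -3, -1) → π⊥ ≈ (-3.8284, +4.4142); max(|x|,|y|,|x±y|/√2) = 5.8284 > 0.8 ⇒ ∉ W
candidate 6: n = (1, -1, -1, 0) → π⊥ ≈ (+1.7071, +0.2929); max(|x|,|y|,|x±y|/√2) = 1.7071 > 0.8 ⇒ ∉ W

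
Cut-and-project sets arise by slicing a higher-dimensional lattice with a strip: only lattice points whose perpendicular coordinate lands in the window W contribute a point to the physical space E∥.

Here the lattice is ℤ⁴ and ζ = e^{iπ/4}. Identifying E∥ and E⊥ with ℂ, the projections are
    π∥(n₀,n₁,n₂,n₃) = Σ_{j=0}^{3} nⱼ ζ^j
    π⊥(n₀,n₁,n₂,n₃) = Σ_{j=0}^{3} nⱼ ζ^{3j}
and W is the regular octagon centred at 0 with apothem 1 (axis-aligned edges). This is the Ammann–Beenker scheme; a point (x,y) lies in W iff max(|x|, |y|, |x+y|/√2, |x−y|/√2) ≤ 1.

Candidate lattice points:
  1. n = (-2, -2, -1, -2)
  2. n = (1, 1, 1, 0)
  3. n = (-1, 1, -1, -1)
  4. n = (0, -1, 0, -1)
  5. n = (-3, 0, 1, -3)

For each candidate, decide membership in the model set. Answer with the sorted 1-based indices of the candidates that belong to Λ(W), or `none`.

2

With ζ = e^{iπ/4} the internal vectors are ζ^0,ζ^3,ζ^6,ζ^9.
#1 (-2, -2, -1, -2): internal (-2.00000, -1.82843); octagon support 2.70711 vs apothem 1 → ∉ W
#2 (1, 1, 1, 0): internal (0.29289, -0.29289); octagon support 0.41421 vs apothem 1 → ∈ W
#3 (-1, 1, -1, -1): internal (-2.41421, 1.00000); octagon support 2.41421 vs apothem 1 → ∉ W
#4 (0, -1, 0, -1): internal (0.00000, -1.41421); octagon support 1.41421 vs apothem 1 → ∉ W
#5 (-3, 0, 1, -3): internal (-5.12132, -3.12132); octagon support 5.82843 vs apothem 1 → ∉ W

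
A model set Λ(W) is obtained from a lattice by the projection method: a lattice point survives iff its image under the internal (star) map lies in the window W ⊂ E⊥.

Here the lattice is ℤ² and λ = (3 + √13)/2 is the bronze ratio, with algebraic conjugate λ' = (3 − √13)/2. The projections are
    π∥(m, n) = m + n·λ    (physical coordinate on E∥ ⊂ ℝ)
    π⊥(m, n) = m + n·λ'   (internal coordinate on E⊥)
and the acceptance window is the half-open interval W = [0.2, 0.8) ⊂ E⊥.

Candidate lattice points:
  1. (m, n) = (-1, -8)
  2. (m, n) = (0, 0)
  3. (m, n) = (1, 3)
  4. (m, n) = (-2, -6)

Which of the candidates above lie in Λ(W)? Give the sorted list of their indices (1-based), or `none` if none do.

λ' = (3−√13)/2 ≈ -0.30278.
#1 (-1,-8): internal coord -1 + (-8)·λ' = +1.42221; +1.42221 ∉ [0.2, 0.8) → out
#2 (0,0): internal coord 0 + (0)·λ' = +0.00000; +0.00000 ∉ [0.2, 0.8) → out
#3 (1,3): internal coord 1 + (3)·λ' = +0.09167; +0.09167 ∉ [0.2, 0.8) → out
#4 (-2,-6): internal coord -2 + (-6)·λ' = -0.18335; -0.18335 ∉ [0.2, 0.8) → out

none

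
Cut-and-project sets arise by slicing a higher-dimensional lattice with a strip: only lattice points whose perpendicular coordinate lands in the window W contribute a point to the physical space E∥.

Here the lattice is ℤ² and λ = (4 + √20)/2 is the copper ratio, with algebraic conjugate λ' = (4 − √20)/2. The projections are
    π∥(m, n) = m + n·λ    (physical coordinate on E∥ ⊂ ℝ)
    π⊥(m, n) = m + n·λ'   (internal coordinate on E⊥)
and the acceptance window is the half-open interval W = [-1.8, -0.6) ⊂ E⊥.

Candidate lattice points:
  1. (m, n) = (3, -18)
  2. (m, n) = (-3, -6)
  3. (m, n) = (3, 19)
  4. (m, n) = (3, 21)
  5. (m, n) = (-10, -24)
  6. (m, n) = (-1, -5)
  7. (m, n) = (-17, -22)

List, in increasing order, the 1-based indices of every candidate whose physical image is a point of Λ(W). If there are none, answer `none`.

Compute λ' = (4−√20)/2 = -0.23607, so π⊥(m,n) = m -0.23607·n.
#1 (3,-18): internal coord 3 + (-18)·λ' = +7.24922; +7.24922 ∉ [-1.8, -0.6) → out
#2 (-3,-6): internal coord -3 + (-6)·λ' = -1.58359; -1.58359 ∈ [-1.8, -0.6) → IN Λ
#3 (3,19): internal coord 3 + (19)·λ' = -1.48529; -1.48529 ∈ [-1.8, -0.6) → IN Λ
#4 (3,21): internal coord 3 + (21)·λ' = -1.95743; -1.95743 ∉ [-1.8, -0.6) → out
#5 (-10,-24): internal coord -10 + (-24)·λ' = -4.33437; -4.33437 ∉ [-1.8, -0.6) → out
#6 (-1,-5): internal coord -1 + (-5)·λ' = +0.18034; +0.18034 ∉ [-1.8, -0.6) → out
#7 (-17,-22): internal coord -17 + (-22)·λ' = -11.80650; -11.80650 ∉ [-1.8, -0.6) → out

2, 3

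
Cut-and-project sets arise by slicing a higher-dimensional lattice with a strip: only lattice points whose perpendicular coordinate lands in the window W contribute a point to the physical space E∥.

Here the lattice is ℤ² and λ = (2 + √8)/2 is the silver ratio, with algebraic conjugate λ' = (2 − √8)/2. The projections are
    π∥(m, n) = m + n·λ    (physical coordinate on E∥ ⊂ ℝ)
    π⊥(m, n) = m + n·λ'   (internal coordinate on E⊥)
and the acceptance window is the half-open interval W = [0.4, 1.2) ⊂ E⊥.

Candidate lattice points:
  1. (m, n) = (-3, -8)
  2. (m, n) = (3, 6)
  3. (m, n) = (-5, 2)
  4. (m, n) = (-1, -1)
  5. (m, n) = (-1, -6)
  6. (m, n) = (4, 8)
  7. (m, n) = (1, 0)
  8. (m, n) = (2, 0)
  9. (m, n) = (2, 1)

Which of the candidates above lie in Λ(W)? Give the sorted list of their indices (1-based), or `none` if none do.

2, 6, 7

λ' = (2−√8)/2 ≈ -0.414214.
#1 (-3,-8): internal coord -3 + (-8)·λ' = +0.313708; +0.313708 ∉ [0.4, 1.2) → out
#2 (3,6): internal coord 3 + (6)·λ' = +0.514719; +0.514719 ∈ [0.4, 1.2) → IN Λ
#3 (-5,2): internal coord -5 + (2)·λ' = -5.828427; -5.828427 ∉ [0.4, 1.2) → out
#4 (-1,-1): internal coord -1 + (-1)·λ' = -0.585786; -0.585786 ∉ [0.4, 1.2) → out
#5 (-1,-6): internal coord -1 + (-6)·λ' = +1.485281; +1.485281 ∉ [0.4, 1.2) → out
#6 (4,8): internal coord 4 + (8)·λ' = +0.686292; +0.686292 ∈ [0.4, 1.2) → IN Λ
#7 (1,0): internal coord 1 + (0)·λ' = +1.000000; +1.000000 ∈ [0.4, 1.2) → IN Λ
#8 (2,0): internal coord 2 + (0)·λ' = +2.000000; +2.000000 ∉ [0.4, 1.2) → out
#9 (2,1): internal coord 2 + (1)·λ' = +1.585786; +1.585786 ∉ [0.4, 1.2) → out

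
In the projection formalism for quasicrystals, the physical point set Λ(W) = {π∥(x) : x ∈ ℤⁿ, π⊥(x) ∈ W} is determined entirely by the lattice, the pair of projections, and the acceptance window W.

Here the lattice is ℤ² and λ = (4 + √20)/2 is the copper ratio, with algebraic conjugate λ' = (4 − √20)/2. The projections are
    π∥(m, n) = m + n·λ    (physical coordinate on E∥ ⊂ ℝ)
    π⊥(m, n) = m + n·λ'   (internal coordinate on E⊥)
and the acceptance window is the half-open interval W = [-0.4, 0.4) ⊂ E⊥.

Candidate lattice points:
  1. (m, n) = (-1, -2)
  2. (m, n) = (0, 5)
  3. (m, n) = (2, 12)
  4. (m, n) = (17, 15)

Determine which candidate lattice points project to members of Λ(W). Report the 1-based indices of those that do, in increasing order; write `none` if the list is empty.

none

Numerically λ ≈ 4.2361 and λ' = −1/λ ≈ -0.2361.
candidate 1: (m,n)=(-1,-2) → π∥ = -1-2·λ ≈ -9.4721, π⊥ = -1-2·λ' ≈ -0.5279 ∉ [-0.4, 0.4) ⇒ out
candidate 2: (m,n)=(0,5) → π∥ = 0+5·λ ≈ 21.1803, π⊥ = 0+5·λ' ≈ -1.1803 ∉ [-0.4, 0.4) ⇒ out
candidate 3: (m,n)=(2,12) → π∥ = 2+12·λ ≈ 52.8328, π⊥ = 2+12·λ' ≈ -0.8328 ∉ [-0.4, 0.4) ⇒ out
candidate 4: (m,n)=(17,15) → π∥ = 17+15·λ ≈ 80.5410, π⊥ = 17+15·λ' ≈ 13.4590 ∉ [-0.4, 0.4) ⇒ out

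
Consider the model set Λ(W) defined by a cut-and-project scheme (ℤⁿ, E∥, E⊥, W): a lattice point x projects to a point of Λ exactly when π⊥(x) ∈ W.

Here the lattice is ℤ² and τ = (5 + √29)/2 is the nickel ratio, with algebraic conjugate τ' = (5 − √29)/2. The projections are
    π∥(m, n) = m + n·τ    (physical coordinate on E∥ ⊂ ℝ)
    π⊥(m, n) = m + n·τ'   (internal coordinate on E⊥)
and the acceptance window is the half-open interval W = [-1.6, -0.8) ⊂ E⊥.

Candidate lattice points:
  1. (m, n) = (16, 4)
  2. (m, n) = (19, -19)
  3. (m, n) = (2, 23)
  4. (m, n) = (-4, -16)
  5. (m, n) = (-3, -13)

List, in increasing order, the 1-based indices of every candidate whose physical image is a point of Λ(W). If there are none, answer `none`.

4

Compute τ' = (5−√29)/2 = -0.19258, so π⊥(m,n) = m -0.19258·n.
[1] lift (16,4): star map gives 15.22967; window check -1.6 ≤ 15.22967 < -0.8 is false → out
[2] lift (19,-19): star map gives 22.65907; window check -1.6 ≤ 22.65907 < -0.8 is false → out
[3] lift (2,23): star map gives -2.42940; window check -1.6 ≤ -2.42940 < -0.8 is false → out
[4] lift (-4,-16): star map gives -0.91868; window check -1.6 ≤ -0.91868 < -0.8 is true → IN Λ
[5] lift (-3,-13): star map gives -0.49643; window check -1.6 ≤ -0.49643 < -0.8 is false → out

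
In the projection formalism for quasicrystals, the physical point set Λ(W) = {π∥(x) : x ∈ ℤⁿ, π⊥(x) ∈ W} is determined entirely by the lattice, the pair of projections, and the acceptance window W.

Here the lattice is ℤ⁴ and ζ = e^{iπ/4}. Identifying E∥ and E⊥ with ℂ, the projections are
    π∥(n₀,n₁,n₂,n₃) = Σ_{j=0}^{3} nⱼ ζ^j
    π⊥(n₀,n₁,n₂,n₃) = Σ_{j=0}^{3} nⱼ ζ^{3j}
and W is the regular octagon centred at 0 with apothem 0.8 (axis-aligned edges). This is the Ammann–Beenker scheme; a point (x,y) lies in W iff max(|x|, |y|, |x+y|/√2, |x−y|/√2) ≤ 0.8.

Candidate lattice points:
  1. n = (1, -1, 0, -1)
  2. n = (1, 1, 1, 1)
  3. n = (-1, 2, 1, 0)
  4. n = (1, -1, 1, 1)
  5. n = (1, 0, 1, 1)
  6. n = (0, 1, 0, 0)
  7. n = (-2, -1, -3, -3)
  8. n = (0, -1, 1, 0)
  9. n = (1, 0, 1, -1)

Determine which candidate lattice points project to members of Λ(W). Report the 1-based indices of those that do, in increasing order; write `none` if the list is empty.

none

With ζ = e^{iπ/4} the internal vectors are ζ^0,ζ^3,ζ^6,ζ^9.
#1 (1, -1, 0, -1): internal (1.000000, -1.414214); octagon support 1.707107 vs apothem 0.8 → ∉ W
#2 (1, 1, 1, 1): internal (1.000000, 0.414214); octagon support 1.000000 vs apothem 0.8 → ∉ W
#3 (-1, 2, 1, 0): internal (-2.414214, 0.414214); octagon support 2.414214 vs apothem 0.8 → ∉ W
#4 (1, -1, 1, 1): internal (2.414214, -1.000000); octagon support 2.414214 vs apothem 0.8 → ∉ W
#5 (1, 0, 1, 1): internal (1.707107, -0.292893); octagon support 1.707107 vs apothem 0.8 → ∉ W
#6 (0, 1, 0, 0): internal (-0.707107, 0.707107); octagon support 1.000000 vs apothem 0.8 → ∉ W
#7 (-2, -1, -3, -3): internal (-3.414214, 0.171573); octagon support 3.414214 vs apothem 0.8 → ∉ W
#8 (0, -1, 1, 0): internal (0.707107, -1.707107); octagon support 1.707107 vs apothem 0.8 → ∉ W
#9 (1, 0, 1, -1): internal (0.292893, -1.707107); octagon support 1.707107 vs apothem 0.8 → ∉ W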